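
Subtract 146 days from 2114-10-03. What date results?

May 10, 2114

−3 → Sep 30, 2114 (end of Sep, 30 days; 143 left).
−30 → Aug 31, 2114 (end of Aug, 31 days; 113 left).
−31 → Jul 31, 2114 (end of Jul, 31 days; 82 left).
−31 → Jun 30, 2114 (end of Jun, 30 days; 51 left).
−30 → May 31, 2114 (end of May, 31 days; 21 left).
−21 → May 10, 2114.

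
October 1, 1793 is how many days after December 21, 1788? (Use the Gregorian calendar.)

1745

Dec 21, 1788 → Dec 21, 1789: 365 days.
Dec 21, 1789 → Dec 21, 1790: 365 days.
Dec 21, 1790 → Dec 21, 1791: 365 days.
Dec 21, 1791 → Dec 21, 1792: 366 days (Feb 29, 1792 is in that span).
Dec 21, 1792 → Jan 21, 1793: 31 days (December has 31).
Jan 21, 1793 → Feb 21, 1793: 31 days (January has 31).
Feb 21, 1793 → Mar 21, 1793: 28 days (February has 28).
Mar 21, 1793 → Apr 21, 1793: 31 days (March has 31).
Apr 21, 1793 → May 21, 1793: 30 days (April has 30).
May 21, 1793 → Jun 21, 1793: 31 days (May has 31).
Jun 21, 1793 → Jul 21, 1793: 30 days (June has 30).
Jul 21, 1793 → Aug 21, 1793: 31 days (July has 31).
Aug 21, 1793 → Sep 21, 1793: 31 days (August has 31).
Sep 21, 1793 → Oct 1, 1793: 10 days.
Total: 1745 days.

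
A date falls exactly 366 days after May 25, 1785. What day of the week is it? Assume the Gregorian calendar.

May 25, 1785 is a Wednesday.
366 mod 7 = 2, so 366 days after a Wednesday is Wednesday + 2 = Friday.

Friday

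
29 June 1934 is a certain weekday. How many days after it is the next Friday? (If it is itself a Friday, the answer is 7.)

7

Jun 29, 1934 is a Friday.
From Friday to the next Friday is 7 days.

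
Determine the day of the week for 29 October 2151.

Doomsday rule: the anchor day for the 2100s is Sunday. For year 51: 51÷12 = 4 r 3, and 3÷4 = 0, so 4+3+0 = 7.
Sunday + 7 ≡ Sunday — that's 2151's doomsday.
In October the doomsday date is Oct 10.
Oct 29 is 19 days after Oct 10; 19 mod 7 = 5, so Sunday + 5 = Friday.

Friday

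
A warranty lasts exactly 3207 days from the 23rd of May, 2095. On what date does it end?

March 4, 2104

+366 (one year; includes Feb 29, 2096) → May 23, 2096 (2841 left).
+365 (one year) → May 23, 2097 (2476 left).
+365 (one year) → May 23, 2098 (2111 left).
+365 (one year) → May 23, 2099 (1746 left).
+365 (one year) → May 23, 2100 (1381 left).
+365 (one year) → May 23, 2101 (1016 left).
+365 (one year) → May 23, 2102 (651 left).
+365 (one year) → May 23, 2103 (286 left).
May has 31 days: +9 → Jun 1, 2103 (277 left).
Jun has 30 days: +30 → Jul 1, 2103 (247 left).
Jul has 31 days: +31 → Aug 1, 2103 (216 left).
Aug has 31 days: +31 → Sep 1, 2103 (185 left).
Sep has 30 days: +30 → Oct 1, 2103 (155 left).
Oct has 31 days: +31 → Nov 1, 2103 (124 left).
Nov has 30 days: +30 → Dec 1, 2103 (94 left).
Dec has 31 days: +31 → Jan 1, 2104 (63 left).
Jan has 31 days: +31 → Feb 1, 2104 (32 left).
Feb has 29 days: +29 → Mar 1, 2104 (3 left).
+3 → Mar 4, 2104.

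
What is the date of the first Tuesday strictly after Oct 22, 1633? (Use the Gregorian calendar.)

October 25, 1633

Oct 22, 1633 is a Saturday.
From Saturday to the next Tuesday is 3 days.
Oct 22, 1633 + 3 = Oct 25, 1633.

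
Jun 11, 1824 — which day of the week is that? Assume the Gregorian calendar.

Doomsday rule: the anchor day for the 1800s is Friday. For year 24: 24÷12 = 2 r 0, and 0÷4 = 0, so 2+0+0 = 2.
Friday + 2 ≡ Sunday — that's 1824's doomsday.
In June the doomsday date is Jun 6.
Jun 11 is 5 days after Jun 6; 5 mod 7 = 5, so Sunday + 5 = Friday.

Friday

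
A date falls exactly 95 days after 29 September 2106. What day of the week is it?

First find the weekday of Sep 29, 2106. Doomsday rule: the anchor day for the 2100s is Sunday. For year 06: 6÷12 = 0 r 6, and 6÷4 = 1, so 0+6+1 = 7.
Sunday + 7 ≡ Sunday — that's 2106's doomsday.
In September the doomsday date is Sep 5.
Sep 29 is 24 days after Sep 5; 24 mod 7 = 3, so Sunday + 3 = Wednesday.
95 mod 7 = 4, so 95 days after a Wednesday is Wednesday + 4 = Sunday.

Sunday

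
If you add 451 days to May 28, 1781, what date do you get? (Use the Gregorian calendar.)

August 22, 1782

+365 (one year) → May 28, 1782 (86 left).
May has 31 days: +4 → Jun 1, 1782 (82 left).
Jun has 30 days: +30 → Jul 1, 1782 (52 left).
Jul has 31 days: +31 → Aug 1, 1782 (21 left).
+21 → Aug 22, 1782.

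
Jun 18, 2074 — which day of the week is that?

Monday

Doomsday rule: the anchor day for the 2000s is Tuesday. For year 74: 74÷12 = 6 r 2, and 2÷4 = 0, so 6+2+0 = 8.
Tuesday + 8 ≡ Wednesday — that's 2074's doomsday.
In June the doomsday date is Jun 6.
Jun 18 is 12 days after Jun 6; 12 mod 7 = 5, so Wednesday + 5 = Monday.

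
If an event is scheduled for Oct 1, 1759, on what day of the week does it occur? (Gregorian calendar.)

Doomsday rule: the anchor day for the 1700s is Sunday. For year 59: 59÷12 = 4 r 11, and 11÷4 = 2, so 4+11+2 = 17.
Sunday + 17 ≡ Wednesday — that's 1759's doomsday.
In October the doomsday date is Oct 10.
Oct 1 is 9 days before Oct 10; 9 mod 7 = 2, so Wednesday − 2 = Monday.

Monday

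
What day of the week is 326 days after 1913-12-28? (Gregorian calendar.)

First find the weekday of Dec 28, 1913. Doomsday rule: the anchor day for the 1900s is Wednesday. For year 13: 13÷12 = 1 r 1, and 1÷4 = 0, so 1+1+0 = 2.
Wednesday + 2 ≡ Friday — that's 1913's doomsday.
In December the doomsday date is Dec 12.
Dec 28 is 16 days after Dec 12; 16 mod 7 = 2, so Friday + 2 = Sunday.
326 mod 7 = 4, so 326 days after a Sunday is Sunday + 4 = Thursday.

Thursday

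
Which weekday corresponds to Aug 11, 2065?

Tuesday

Doomsday rule: the anchor day for the 2000s is Tuesday. For year 65: 65÷12 = 5 r 5, and 5÷4 = 1, so 5+5+1 = 11.
Tuesday + 11 ≡ Saturday — that's 2065's doomsday.
In August the doomsday date is Aug 8.
Aug 11 is 3 days after Aug 8; 3 mod 7 = 3, so Saturday + 3 = Tuesday.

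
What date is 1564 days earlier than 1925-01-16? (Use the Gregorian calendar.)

October 5, 1920

−366 (one year; includes Feb 29, 1924) → Jan 16, 1924 (1198 left).
−365 (one year) → Jan 16, 1923 (833 left).
−365 (one year) → Jan 16, 1922 (468 left).
−365 (one year) → Jan 16, 1921 (103 left).
−16 → Dec 31, 1920 (end of Dec, 31 days; 87 left).
−31 → Nov 30, 1920 (end of Nov, 30 days; 56 left).
−30 → Oct 31, 1920 (end of Oct, 31 days; 26 left).
−26 → Oct 5, 1920.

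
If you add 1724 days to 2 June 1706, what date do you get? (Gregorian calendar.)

February 20, 1711

+365 (one year) → Jun 2, 1707 (1359 left).
+366 (one year; includes Feb 29, 1708) → Jun 2, 1708 (993 left).
+365 (one year) → Jun 2, 1709 (628 left).
+365 (one year) → Jun 2, 1710 (263 left).
Jun has 30 days: +29 → Jul 1, 1710 (234 left).
Jul has 31 days: +31 → Aug 1, 1710 (203 left).
Aug has 31 days: +31 → Sep 1, 1710 (172 left).
Sep has 30 days: +30 → Oct 1, 1710 (142 left).
Oct has 31 days: +31 → Nov 1, 1710 (111 left).
Nov has 30 days: +30 → Dec 1, 1710 (81 left).
Dec has 31 days: +31 → Jan 1, 1711 (50 left).
Jan has 31 days: +31 → Feb 1, 1711 (19 left).
+19 → Feb 20, 1711.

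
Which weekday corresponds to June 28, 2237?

Wednesday

January 1, 2237 is a Sunday.
Jan 1, 2237 → Feb 1, 2237: 31 days (January has 31).
Feb 1, 2237 → Mar 1, 2237: 28 days (February has 28).
Mar 1, 2237 → Apr 1, 2237: 31 days (March has 31).
Apr 1, 2237 → May 1, 2237: 30 days (April has 30).
May 1, 2237 → Jun 1, 2237: 31 days (May has 31).
Jun 1, 2237 → Jun 28, 2237: 27 days.
Total: 178 days.
178 mod 7 = 3, so Sunday + 3 = Wednesday.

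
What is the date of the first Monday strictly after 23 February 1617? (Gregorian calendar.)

Feb 23, 1617 is a Thursday.
From Thursday to the next Monday is 4 days.
Feb 23, 1617 + 4 = Feb 27, 1617.

February 27, 1617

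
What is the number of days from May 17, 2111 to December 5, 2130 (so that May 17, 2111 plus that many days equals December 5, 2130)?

7142

May 17, 2111 → May 17, 2112: 366 days (Feb 29, 2112 is in that span).
May 17, 2112 → May 17, 2113: 365 days.
May 17, 2113 → May 17, 2114: 365 days.
May 17, 2114 → May 17, 2115: 365 days.
May 17, 2115 → May 17, 2116: 366 days (Feb 29, 2116 is in that span).
May 17, 2116 → May 17, 2117: 365 days.
May 17, 2117 → May 17, 2118: 365 days.
May 17, 2118 → May 17, 2119: 365 days.
May 17, 2119 → May 17, 2120: 366 days (Feb 29, 2120 is in that span).
May 17, 2120 → May 17, 2121: 365 days.
May 17, 2121 → May 17, 2122: 365 days.
May 17, 2122 → May 17, 2123: 365 days.
May 17, 2123 → May 17, 2124: 366 days (Feb 29, 2124 is in that span).
May 17, 2124 → May 17, 2125: 365 days.
May 17, 2125 → May 17, 2126: 365 days.
May 17, 2126 → May 17, 2127: 365 days.
May 17, 2127 → May 17, 2128: 366 days (Feb 29, 2128 is in that span).
May 17, 2128 → May 17, 2129: 365 days.
May 17, 2129 → May 17, 2130: 365 days.
May 17, 2130 → Jun 17, 2130: 31 days (May has 31).
Jun 17, 2130 → Jul 17, 2130: 30 days (June has 30).
Jul 17, 2130 → Aug 17, 2130: 31 days (July has 31).
Aug 17, 2130 → Sep 17, 2130: 31 days (August has 31).
Sep 17, 2130 → Oct 17, 2130: 30 days (September has 30).
Oct 17, 2130 → Nov 17, 2130: 31 days (October has 31).
Nov 17, 2130 → Dec 5, 2130: 18 days.
Total: 7142 days.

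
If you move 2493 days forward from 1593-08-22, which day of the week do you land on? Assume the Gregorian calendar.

First find the weekday of Aug 22, 1593. Doomsday rule: the anchor day for the 1500s is Wednesday. For year 93: 93÷12 = 7 r 9, and 9÷4 = 2, so 7+9+2 = 18.
Wednesday + 18 ≡ Sunday — that's 1593's doomsday.
In August the doomsday date is Aug 8.
Aug 22 is 14 days after Aug 8; 14 mod 7 = 0, so Sunday + 0 = Sunday.
2493 mod 7 = 1, so 2493 days after a Sunday is Sunday + 1 = Monday.

Monday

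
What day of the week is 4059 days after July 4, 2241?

Saturday

Jul 4, 2241 is a Sunday.
4059 mod 7 = 6, so 4059 days after a Sunday is Sunday + 6 = Saturday.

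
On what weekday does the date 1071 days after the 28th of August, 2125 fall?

First find the weekday of Aug 28, 2125. Doomsday rule: the anchor day for the 2100s is Sunday. For year 25: 25÷12 = 2 r 1, and 1÷4 = 0, so 2+1+0 = 3.
Sunday + 3 ≡ Wednesday — that's 2125's doomsday.
In August the doomsday date is Aug 8.
Aug 28 is 20 days after Aug 8; 20 mod 7 = 6, so Wednesday + 6 = Tuesday.
1071 mod 7 = 0, so 1071 days after a Tuesday is Tuesday + 0 = Tuesday.

Tuesday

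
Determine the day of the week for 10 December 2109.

Tuesday

Doomsday rule: the anchor day for the 2100s is Sunday. For year 09: 9÷12 = 0 r 9, and 9÷4 = 2, so 0+9+2 = 11.
Sunday + 11 ≡ Thursday — that's 2109's doomsday.
In December the doomsday date is Dec 12.
Dec 10 is 2 days before Dec 12; 2 mod 7 = 2, so Thursday − 2 = Tuesday.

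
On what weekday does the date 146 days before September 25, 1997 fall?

First find the weekday of Sep 25, 1997. Doomsday rule: the anchor day for the 1900s is Wednesday. For year 97: 97÷12 = 8 r 1, and 1÷4 = 0, so 8+1+0 = 9.
Wednesday + 9 ≡ Friday — that's 1997's doomsday.
In September the doomsday date is Sep 5.
Sep 25 is 20 days after Sep 5; 20 mod 7 = 6, so Friday + 6 = Thursday.
146 mod 7 = 6, so 146 days before a Thursday is Thursday − 6 = Friday.

Friday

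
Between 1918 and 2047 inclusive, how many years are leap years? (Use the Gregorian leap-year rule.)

Multiples of 4 in [1918,2047]: 32.
Of those, multiples of 100: 1 (not leap unless ÷400).
Multiples of 400: 1.
Leap years = 32 − 1 + 1 = 32.

32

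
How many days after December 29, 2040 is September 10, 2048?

2812

Dec 29, 2040 → Dec 29, 2041: 365 days.
Dec 29, 2041 → Dec 29, 2042: 365 days.
Dec 29, 2042 → Dec 29, 2043: 365 days.
Dec 29, 2043 → Dec 29, 2044: 366 days (Feb 29, 2044 is in that span).
Dec 29, 2044 → Dec 29, 2045: 365 days.
Dec 29, 2045 → Dec 29, 2046: 365 days.
Dec 29, 2046 → Dec 29, 2047: 365 days.
Dec 29, 2047 → Jan 29, 2048: 31 days (December has 31).
Jan 29, 2048 → Feb 29, 2048: 31 days (January has 31).
Feb 29, 2048 → Mar 29, 2048: 29 days (February has 29).
Mar 29, 2048 → Apr 29, 2048: 31 days (March has 31).
Apr 29, 2048 → May 29, 2048: 30 days (April has 30).
May 29, 2048 → Jun 29, 2048: 31 days (May has 31).
Jun 29, 2048 → Jul 29, 2048: 30 days (June has 30).
Jul 29, 2048 → Aug 29, 2048: 31 days (July has 31).
Aug 29, 2048 → Sep 10, 2048: 12 days.
Total: 2812 days.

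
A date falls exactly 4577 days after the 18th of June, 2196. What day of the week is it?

Friday

First find the weekday of Jun 18, 2196. Doomsday rule: the anchor day for the 2100s is Sunday. For year 96: 96÷12 = 8 r 0, and 0÷4 = 0, so 8+0+0 = 8.
Sunday + 8 ≡ Monday — that's 2196's doomsday.
In June the doomsday date is Jun 6.
Jun 18 is 12 days after Jun 6; 12 mod 7 = 5, so Monday + 5 = Saturday.
4577 mod 7 = 6, so 4577 days after a Saturday is Saturday + 6 = Friday.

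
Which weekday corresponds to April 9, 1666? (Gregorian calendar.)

Friday

Doomsday rule: the anchor day for the 1600s is Tuesday. For year 66: 66÷12 = 5 r 6, and 6÷4 = 1, so 5+6+1 = 12.
Tuesday + 12 ≡ Sunday — that's 1666's doomsday.
In April the doomsday date is Apr 4.
Apr 9 is 5 days after Apr 4; 5 mod 7 = 5, so Sunday + 5 = Friday.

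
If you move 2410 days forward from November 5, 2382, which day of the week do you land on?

Sunday

First find the weekday of Nov 5, 2382. Doomsday rule: the anchor day for the 2300s is Wednesday. For year 82: 82÷12 = 6 r 10, and 10÷4 = 2, so 6+10+2 = 18.
Wednesday + 18 ≡ Sunday — that's 2382's doomsday.
In November the doomsday date is Nov 7.
Nov 5 is 2 days before Nov 7; 2 mod 7 = 2, so Sunday − 2 = Friday.
2410 mod 7 = 2, so 2410 days after a Friday is Friday + 2 = Sunday.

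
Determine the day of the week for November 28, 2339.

Tuesday

Doomsday rule: the anchor day for the 2300s is Wednesday. For year 39: 39÷12 = 3 r 3, and 3÷4 = 0, so 3+3+0 = 6.
Wednesday + 6 ≡ Tuesday — that's 2339's doomsday.
In November the doomsday date is Nov 7.
Nov 28 is 21 days after Nov 7; 21 mod 7 = 0, so Tuesday + 0 = Tuesday.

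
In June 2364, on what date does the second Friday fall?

June 12, 2364

June 1, 2364 is a Monday.
The first Friday is therefore June 5 (4 days later).
The second Friday is 5 + 1×7 = June 12.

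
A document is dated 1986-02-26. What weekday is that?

January 1, 1986 is a Wednesday.
Jan 1, 1986 → Feb 1, 1986: 31 days (January has 31).
Feb 1, 1986 → Feb 26, 1986: 25 days.
Total: 56 days.
56 mod 7 = 0, so Wednesday + 0 = Wednesday.

Wednesday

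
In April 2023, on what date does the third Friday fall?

April 21, 2023

April 1, 2023 is a Saturday.
The first Friday is therefore April 7 (6 days later).
The third Friday is 7 + 2×7 = April 21.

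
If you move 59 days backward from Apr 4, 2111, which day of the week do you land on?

Wednesday

Apr 4, 2111 is a Saturday.
59 mod 7 = 3, so 59 days before a Saturday is Saturday − 3 = Wednesday.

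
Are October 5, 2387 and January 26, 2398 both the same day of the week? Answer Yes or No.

Yes

From Oct 5, 2387 to Jan 26, 2398 is 3766 days.
3766 mod 7 = 0, so they are the same weekday.
(Oct 5, 2387 is a Monday; Jan 26, 2398 is a Monday.)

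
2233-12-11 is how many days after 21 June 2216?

6382

Jun 21, 2216 → Jun 21, 2217: 365 days.
Jun 21, 2217 → Jun 21, 2218: 365 days.
Jun 21, 2218 → Jun 21, 2219: 365 days.
Jun 21, 2219 → Jun 21, 2220: 366 days (Feb 29, 2220 is in that span).
Jun 21, 2220 → Jun 21, 2221: 365 days.
Jun 21, 2221 → Jun 21, 2222: 365 days.
Jun 21, 2222 → Jun 21, 2223: 365 days.
Jun 21, 2223 → Jun 21, 2224: 366 days (Feb 29, 2224 is in that span).
Jun 21, 2224 → Jun 21, 2225: 365 days.
Jun 21, 2225 → Jun 21, 2226: 365 days.
Jun 21, 2226 → Jun 21, 2227: 365 days.
Jun 21, 2227 → Jun 21, 2228: 366 days (Feb 29, 2228 is in that span).
Jun 21, 2228 → Jun 21, 2229: 365 days.
Jun 21, 2229 → Jun 21, 2230: 365 days.
Jun 21, 2230 → Jun 21, 2231: 365 days.
Jun 21, 2231 → Jun 21, 2232: 366 days (Feb 29, 2232 is in that span).
Jun 21, 2232 → Jun 21, 2233: 365 days.
Jun 21, 2233 → Jul 21, 2233: 30 days (June has 30).
Jul 21, 2233 → Aug 21, 2233: 31 days (July has 31).
Aug 21, 2233 → Sep 21, 2233: 31 days (August has 31).
Sep 21, 2233 → Oct 21, 2233: 30 days (September has 30).
Oct 21, 2233 → Nov 21, 2233: 31 days (October has 31).
Nov 21, 2233 → Dec 11, 2233: 20 days.
Total: 6382 days.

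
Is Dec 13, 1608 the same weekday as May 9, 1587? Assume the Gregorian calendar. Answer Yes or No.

From May 9, 1587 to Dec 13, 1608 is 7889 days.
7889 mod 7 = 0, so they are the same weekday.
(May 9, 1587 is a Saturday; Dec 13, 1608 is a Saturday.)

Yes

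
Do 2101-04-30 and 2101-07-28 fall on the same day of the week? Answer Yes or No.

From Apr 30, 2101 to Jul 28, 2101 is 89 days.
89 mod 7 = 5, so they are different weekdays.
(Apr 30, 2101 is a Saturday; Jul 28, 2101 is a Thursday.)

No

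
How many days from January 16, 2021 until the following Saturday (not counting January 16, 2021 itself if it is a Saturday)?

Jan 16, 2021 is a Saturday.
From Saturday to the next Saturday is 7 days.

7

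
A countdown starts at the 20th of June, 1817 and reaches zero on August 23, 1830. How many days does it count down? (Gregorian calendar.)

4812

Jun 20, 1817 → Jun 20, 1818: 365 days.
Jun 20, 1818 → Jun 20, 1819: 365 days.
Jun 20, 1819 → Jun 20, 1820: 366 days (Feb 29, 1820 is in that span).
Jun 20, 1820 → Jun 20, 1821: 365 days.
Jun 20, 1821 → Jun 20, 1822: 365 days.
Jun 20, 1822 → Jun 20, 1823: 365 days.
Jun 20, 1823 → Jun 20, 1824: 366 days (Feb 29, 1824 is in that span).
Jun 20, 1824 → Jun 20, 1825: 365 days.
Jun 20, 1825 → Jun 20, 1826: 365 days.
Jun 20, 1826 → Jun 20, 1827: 365 days.
Jun 20, 1827 → Jun 20, 1828: 366 days (Feb 29, 1828 is in that span).
Jun 20, 1828 → Jun 20, 1829: 365 days.
Jun 20, 1829 → Jun 20, 1830: 365 days.
Jun 20, 1830 → Jul 20, 1830: 30 days (June has 30).
Jul 20, 1830 → Aug 20, 1830: 31 days (July has 31).
Aug 20, 1830 → Aug 23, 1830: 3 days.
Total: 4812 days.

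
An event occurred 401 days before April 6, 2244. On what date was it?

−366 (one year; includes Feb 29, 2244) → Apr 6, 2243 (35 left).
−6 → Mar 31, 2243 (end of Mar, 31 days; 29 left).
−29 → Mar 2, 2243.

March 2, 2243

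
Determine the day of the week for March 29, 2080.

January 1, 2080 is a Monday.
Jan 1, 2080 → Feb 1, 2080: 31 days (January has 31).
Feb 1, 2080 → Mar 1, 2080: 29 days (February has 29).
Mar 1, 2080 → Mar 29, 2080: 28 days.
Total: 88 days.
88 mod 7 = 4, so Monday + 4 = Friday.

Friday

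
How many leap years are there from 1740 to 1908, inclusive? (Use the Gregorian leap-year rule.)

41

Multiples of 4 in [1740,1908]: 43.
Of those, multiples of 100: 2 (not leap unless ÷400).
Multiples of 400: 0.
Leap years = 43 − 2 + 0 = 41.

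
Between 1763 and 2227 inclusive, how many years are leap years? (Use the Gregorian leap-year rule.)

112

Multiples of 4 in [1763,2227]: 116.
Of those, multiples of 100: 5 (not leap unless ÷400).
Multiples of 400: 1.
Leap years = 116 − 5 + 1 = 112.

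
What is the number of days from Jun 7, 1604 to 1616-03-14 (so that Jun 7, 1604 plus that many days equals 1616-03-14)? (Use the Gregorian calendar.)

Jun 7, 1604 → Jun 7, 1605: 365 days.
Jun 7, 1605 → Jun 7, 1606: 365 days.
Jun 7, 1606 → Jun 7, 1607: 365 days.
Jun 7, 1607 → Jun 7, 1608: 366 days (Feb 29, 1608 is in that span).
Jun 7, 1608 → Jun 7, 1609: 365 days.
Jun 7, 1609 → Jun 7, 1610: 365 days.
Jun 7, 1610 → Jun 7, 1611: 365 days.
Jun 7, 1611 → Jun 7, 1612: 366 days (Feb 29, 1612 is in that span).
Jun 7, 1612 → Jun 7, 1613: 365 days.
Jun 7, 1613 → Jun 7, 1614: 365 days.
Jun 7, 1614 → Jun 7, 1615: 365 days.
Jun 7, 1615 → Jul 7, 1615: 30 days (June has 30).
Jul 7, 1615 → Aug 7, 1615: 31 days (July has 31).
Aug 7, 1615 → Sep 7, 1615: 31 days (August has 31).
Sep 7, 1615 → Oct 7, 1615: 30 days (September has 30).
Oct 7, 1615 → Nov 7, 1615: 31 days (October has 31).
Nov 7, 1615 → Dec 7, 1615: 30 days (November has 30).
Dec 7, 1615 → Jan 7, 1616: 31 days (December has 31).
Jan 7, 1616 → Feb 7, 1616: 31 days (January has 31).
Feb 7, 1616 → Mar 7, 1616: 29 days (February has 29).
Mar 7, 1616 → Mar 14, 1616: 7 days.
Total: 4298 days.

4298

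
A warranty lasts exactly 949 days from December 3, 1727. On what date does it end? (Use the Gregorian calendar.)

July 9, 1730

+366 (one year; includes Feb 29, 1728) → Dec 3, 1728 (583 left).
+365 (one year) → Dec 3, 1729 (218 left).
Dec has 31 days: +29 → Jan 1, 1730 (189 left).
Jan has 31 days: +31 → Feb 1, 1730 (158 left).
Feb has 28 days: +28 → Mar 1, 1730 (130 left).
Mar has 31 days: +31 → Apr 1, 1730 (99 left).
Apr has 30 days: +30 → May 1, 1730 (69 left).
May has 31 days: +31 → Jun 1, 1730 (38 left).
Jun has 30 days: +30 → Jul 1, 1730 (8 left).
+8 → Jul 9, 1730.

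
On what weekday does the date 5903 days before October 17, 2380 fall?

Wednesday

Oct 17, 2380 is a Friday.
5903 mod 7 = 2, so 5903 days before a Friday is Friday − 2 = Wednesday.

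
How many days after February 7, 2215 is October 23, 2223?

3180

Feb 7, 2215 → Feb 7, 2216: 365 days.
Feb 7, 2216 → Feb 7, 2217: 366 days (Feb 29, 2216 is in that span).
Feb 7, 2217 → Feb 7, 2218: 365 days.
Feb 7, 2218 → Feb 7, 2219: 365 days.
Feb 7, 2219 → Feb 7, 2220: 365 days.
Feb 7, 2220 → Feb 7, 2221: 366 days (Feb 29, 2220 is in that span).
Feb 7, 2221 → Feb 7, 2222: 365 days.
Feb 7, 2222 → Feb 7, 2223: 365 days.
Feb 7, 2223 → Mar 7, 2223: 28 days (February has 28).
Mar 7, 2223 → Apr 7, 2223: 31 days (March has 31).
Apr 7, 2223 → May 7, 2223: 30 days (April has 30).
May 7, 2223 → Jun 7, 2223: 31 days (May has 31).
Jun 7, 2223 → Jul 7, 2223: 30 days (June has 30).
Jul 7, 2223 → Aug 7, 2223: 31 days (July has 31).
Aug 7, 2223 → Sep 7, 2223: 31 days (August has 31).
Sep 7, 2223 → Oct 7, 2223: 30 days (September has 30).
Oct 7, 2223 → Oct 23, 2223: 16 days.
Total: 3180 days.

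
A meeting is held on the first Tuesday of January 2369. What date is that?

January 1, 2369 is a Wednesday.
The first Tuesday is therefore January 7 (6 days later).

January 7, 2369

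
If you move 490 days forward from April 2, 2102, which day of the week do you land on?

Apr 2, 2102 is a Sunday.
490 mod 7 = 0, so 490 days after a Sunday is Sunday + 0 = Sunday.

Sunday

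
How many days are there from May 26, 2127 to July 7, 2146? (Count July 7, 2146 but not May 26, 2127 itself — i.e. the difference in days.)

6982

May 26, 2127 → May 26, 2128: 366 days (Feb 29, 2128 is in that span).
May 26, 2128 → May 26, 2129: 365 days.
May 26, 2129 → May 26, 2130: 365 days.
May 26, 2130 → May 26, 2131: 365 days.
May 26, 2131 → May 26, 2132: 366 days (Feb 29, 2132 is in that span).
May 26, 2132 → May 26, 2133: 365 days.
May 26, 2133 → May 26, 2134: 365 days.
May 26, 2134 → May 26, 2135: 365 days.
May 26, 2135 → May 26, 2136: 366 days (Feb 29, 2136 is in that span).
May 26, 2136 → May 26, 2137: 365 days.
May 26, 2137 → May 26, 2138: 365 days.
May 26, 2138 → May 26, 2139: 365 days.
May 26, 2139 → May 26, 2140: 366 days (Feb 29, 2140 is in that span).
May 26, 2140 → May 26, 2141: 365 days.
May 26, 2141 → May 26, 2142: 365 days.
May 26, 2142 → May 26, 2143: 365 days.
May 26, 2143 → May 26, 2144: 366 days (Feb 29, 2144 is in that span).
May 26, 2144 → May 26, 2145: 365 days.
May 26, 2145 → May 26, 2146: 365 days.
May 26, 2146 → Jun 26, 2146: 31 days (May has 31).
Jun 26, 2146 → Jul 7, 2146: 11 days.
Total: 6982 days.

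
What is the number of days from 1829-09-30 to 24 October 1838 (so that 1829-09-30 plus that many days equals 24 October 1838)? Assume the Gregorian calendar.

3311

Sep 30, 1829 → Sep 30, 1830: 365 days.
Sep 30, 1830 → Sep 30, 1831: 365 days.
Sep 30, 1831 → Sep 30, 1832: 366 days (Feb 29, 1832 is in that span).
Sep 30, 1832 → Sep 30, 1833: 365 days.
Sep 30, 1833 → Sep 30, 1834: 365 days.
Sep 30, 1834 → Sep 30, 1835: 365 days.
Sep 30, 1835 → Sep 30, 1836: 366 days (Feb 29, 1836 is in that span).
Sep 30, 1836 → Sep 30, 1837: 365 days.
Sep 30, 1837 → Oct 30, 1837: 30 days (September has 30).
Oct 30, 1837 → Nov 30, 1837: 31 days (October has 31).
Nov 30, 1837 → Dec 30, 1837: 30 days (November has 30).
Dec 30, 1837 → Jan 30, 1838: 31 days (December has 31).
Jan 30, 1838 → Feb 28, 1838: 29 days (January has 31).
Feb 28, 1838 → Mar 28, 1838: 28 days (February has 28).
Mar 28, 1838 → Apr 28, 1838: 31 days (March has 31).
Apr 28, 1838 → May 28, 1838: 30 days (April has 30).
May 28, 1838 → Jun 28, 1838: 31 days (May has 31).
Jun 28, 1838 → Jul 28, 1838: 30 days (June has 30).
Jul 28, 1838 → Aug 28, 1838: 31 days (July has 31).
Aug 28, 1838 → Sep 28, 1838: 31 days (August has 31).
Sep 28, 1838 → Oct 24, 1838: 26 days.
Total: 3311 days.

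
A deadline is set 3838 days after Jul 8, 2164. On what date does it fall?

+365 (one year) → Jul 8, 2165 (3473 left).
+365 (one year) → Jul 8, 2166 (3108 left).
+365 (one year) → Jul 8, 2167 (2743 left).
+366 (one year; includes Feb 29, 2168) → Jul 8, 2168 (2377 left).
+365 (one year) → Jul 8, 2169 (2012 left).
+365 (one year) → Jul 8, 2170 (1647 left).
+365 (one year) → Jul 8, 2171 (1282 left).
+366 (one year; includes Feb 29, 2172) → Jul 8, 2172 (916 left).
+365 (one year) → Jul 8, 2173 (551 left).
+365 (one year) → Jul 8, 2174 (186 left).
Jul has 31 days: +24 → Aug 1, 2174 (162 left).
Aug has 31 days: +31 → Sep 1, 2174 (131 left).
Sep has 30 days: +30 → Oct 1, 2174 (101 left).
Oct has 31 days: +31 → Nov 1, 2174 (70 left).
Nov has 30 days: +30 → Dec 1, 2174 (40 left).
Dec has 31 days: +31 → Jan 1, 2175 (9 left).
+9 → Jan 10, 2175.

January 10, 2175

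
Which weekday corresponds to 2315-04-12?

Doomsday rule: the anchor day for the 2300s is Wednesday. For year 15: 15÷12 = 1 r 3, and 3÷4 = 0, so 1+3+0 = 4.
Wednesday + 4 ≡ Sunday — that's 2315's doomsday.
In April the doomsday date is Apr 4.
Apr 12 is 8 days after Apr 4; 8 mod 7 = 1, so Sunday + 1 = Monday.

Monday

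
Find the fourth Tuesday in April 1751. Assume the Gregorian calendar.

April 27, 1751

April 1, 1751 is a Thursday.
The first Tuesday is therefore April 6 (5 days later).
The fourth Tuesday is 6 + 3×7 = April 27.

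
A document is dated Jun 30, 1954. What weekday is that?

Wednesday

January 1, 1954 is a Friday.
Jan 1, 1954 → Feb 1, 1954: 31 days (January has 31).
Feb 1, 1954 → Mar 1, 1954: 28 days (February has 28).
Mar 1, 1954 → Apr 1, 1954: 31 days (March has 31).
Apr 1, 1954 → May 1, 1954: 30 days (April has 30).
May 1, 1954 → Jun 1, 1954: 31 days (May has 31).
Jun 1, 1954 → Jun 30, 1954: 29 days.
Total: 180 days.
180 mod 7 = 5, so Friday + 5 = Wednesday.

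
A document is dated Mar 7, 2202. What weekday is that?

Doomsday rule: the anchor day for the 2200s is Friday. For year 02: 2÷12 = 0 r 2, and 2÷4 = 0, so 0+2+0 = 2.
Friday + 2 ≡ Sunday — that's 2202's doomsday.
In March the doomsday date is Mar 14.
Mar 7 is 7 days before Mar 14; 7 mod 7 = 0, so Sunday − 0 = Sunday.

Sunday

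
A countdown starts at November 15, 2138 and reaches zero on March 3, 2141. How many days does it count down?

839

Nov 15, 2138 → Nov 15, 2139: 365 days.
Nov 15, 2139 → Nov 15, 2140: 366 days (Feb 29, 2140 is in that span).
Nov 15, 2140 → Dec 15, 2140: 30 days (November has 30).
Dec 15, 2140 → Jan 15, 2141: 31 days (December has 31).
Jan 15, 2141 → Feb 15, 2141: 31 days (January has 31).
Feb 15, 2141 → Mar 3, 2141: 16 days.
Total: 839 days.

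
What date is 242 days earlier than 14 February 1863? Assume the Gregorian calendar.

−14 → Jan 31, 1863 (end of Jan, 31 days; 228 left).
−31 → Dec 31, 1862 (end of Dec, 31 days; 197 left).
−31 → Nov 30, 1862 (end of Nov, 30 days; 166 left).
−30 → Oct 31, 1862 (end of Oct, 31 days; 136 left).
−31 → Sep 30, 1862 (end of Sep, 30 days; 105 left).
−30 → Aug 31, 1862 (end of Aug, 31 days; 75 left).
−31 → Jul 31, 1862 (end of Jul, 31 days; 44 left).
−31 → Jun 30, 1862 (end of Jun, 30 days; 13 left).
−13 → Jun 17, 1862.

June 17, 1862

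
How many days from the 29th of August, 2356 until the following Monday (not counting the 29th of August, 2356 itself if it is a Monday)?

Aug 29, 2356 is a Wednesday.
From Wednesday to the next Monday is 5 days.

5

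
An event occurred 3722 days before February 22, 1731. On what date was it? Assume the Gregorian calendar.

December 14, 1720

−365 (one year) → Feb 22, 1730 (3357 left).
−365 (one year) → Feb 22, 1729 (2992 left).
−366 (one year; includes Feb 29, 1728) → Feb 22, 1728 (2626 left).
−365 (one year) → Feb 22, 1727 (2261 left).
−365 (one year) → Feb 22, 1726 (1896 left).
−365 (one year) → Feb 22, 1725 (1531 left).
−366 (one year; includes Feb 29, 1724) → Feb 22, 1724 (1165 left).
−365 (one year) → Feb 22, 1723 (800 left).
−365 (one year) → Feb 22, 1722 (435 left).
−365 (one year) → Feb 22, 1721 (70 left).
−22 → Jan 31, 1721 (end of Jan, 31 days; 48 left).
−31 → Dec 31, 1720 (end of Dec, 31 days; 17 left).
−17 → Dec 14, 1720.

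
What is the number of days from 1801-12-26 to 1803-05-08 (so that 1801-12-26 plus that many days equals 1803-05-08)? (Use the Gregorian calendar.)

498

Dec 26, 1801 → Dec 26, 1802: 365 days.
Dec 26, 1802 → Jan 26, 1803: 31 days (December has 31).
Jan 26, 1803 → Feb 26, 1803: 31 days (January has 31).
Feb 26, 1803 → Mar 26, 1803: 28 days (February has 28).
Mar 26, 1803 → Apr 26, 1803: 31 days (March has 31).
Apr 26, 1803 → May 8, 1803: 12 days.
Total: 498 days.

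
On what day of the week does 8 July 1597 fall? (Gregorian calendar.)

Tuesday

Doomsday rule: the anchor day for the 1500s is Wednesday. For year 97: 97÷12 = 8 r 1, and 1÷4 = 0, so 8+1+0 = 9.
Wednesday + 9 ≡ Friday — that's 1597's doomsday.
In July the doomsday date is Jul 11.
Jul 8 is 3 days before Jul 11; 3 mod 7 = 3, so Friday − 3 = Tuesday.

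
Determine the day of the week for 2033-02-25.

Doomsday rule: the anchor day for the 2000s is Tuesday. For year 33: 33÷12 = 2 r 9, and 9÷4 = 2, so 2+9+2 = 13.
Tuesday + 13 ≡ Monday — that's 2033's doomsday.
In February the doomsday date is Feb 28 (2033 is not a leap year).
Feb 25 is 3 days before Feb 28; 3 mod 7 = 3, so Monday − 3 = Friday.

Friday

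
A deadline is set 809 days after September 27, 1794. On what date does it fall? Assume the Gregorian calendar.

+365 (one year) → Sep 27, 1795 (444 left).
+366 (one year; includes Feb 29, 1796) → Sep 27, 1796 (78 left).
Sep has 30 days: +4 → Oct 1, 1796 (74 left).
Oct has 31 days: +31 → Nov 1, 1796 (43 left).
Nov has 30 days: +30 → Dec 1, 1796 (13 left).
+13 → Dec 14, 1796.

December 14, 1796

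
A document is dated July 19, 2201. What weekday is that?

Doomsday rule: the anchor day for the 2200s is Friday. For year 01: 1÷12 = 0 r 1, and 1÷4 = 0, so 0+1+0 = 1.
Friday + 1 ≡ Saturday — that's 2201's doomsday.
In July the doomsday date is Jul 11.
Jul 19 is 8 days after Jul 11; 8 mod 7 = 1, so Saturday + 1 = Sunday.

Sunday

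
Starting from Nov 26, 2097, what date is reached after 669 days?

+365 (one year) → Nov 26, 2098 (304 left).
Nov has 30 days: +5 → Dec 1, 2098 (299 left).
Dec has 31 days: +31 → Jan 1, 2099 (268 left).
Jan has 31 days: +31 → Feb 1, 2099 (237 left).
Feb has 28 days: +28 → Mar 1, 2099 (209 left).
Mar has 31 days: +31 → Apr 1, 2099 (178 left).
Apr has 30 days: +30 → May 1, 2099 (148 left).
May has 31 days: +31 → Jun 1, 2099 (117 left).
Jun has 30 days: +30 → Jul 1, 2099 (87 left).
Jul has 31 days: +31 → Aug 1, 2099 (56 left).
Aug has 31 days: +31 → Sep 1, 2099 (25 left).
+25 → Sep 26, 2099.

September 26, 2099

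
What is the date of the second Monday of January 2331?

January 1, 2331 is a Thursday.
The first Monday is therefore January 5 (4 days later).
The second Monday is 5 + 1×7 = January 12.

January 12, 2331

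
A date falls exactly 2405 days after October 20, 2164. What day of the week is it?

First find the weekday of Oct 20, 2164. Doomsday rule: the anchor day for the 2100s is Sunday. For year 64: 64÷12 = 5 r 4, and 4÷4 = 1, so 5+4+1 = 10.
Sunday + 10 ≡ Wednesday — that's 2164's doomsday.
In October the doomsday date is Oct 10.
Oct 20 is 10 days after Oct 10; 10 mod 7 = 3, so Wednesday + 3 = Saturday.
2405 mod 7 = 4, so 2405 days after a Saturday is Saturday + 4 = Wednesday.

Wednesday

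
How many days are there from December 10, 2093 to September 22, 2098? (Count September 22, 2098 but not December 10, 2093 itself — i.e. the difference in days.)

Dec 10, 2093 → Dec 10, 2094: 365 days.
Dec 10, 2094 → Dec 10, 2095: 365 days.
Dec 10, 2095 → Dec 10, 2096: 366 days (Feb 29, 2096 is in that span).
Dec 10, 2096 → Dec 10, 2097: 365 days.
Dec 10, 2097 → Jan 10, 2098: 31 days (December has 31).
Jan 10, 2098 → Feb 10, 2098: 31 days (January has 31).
Feb 10, 2098 → Mar 10, 2098: 28 days (February has 28).
Mar 10, 2098 → Apr 10, 2098: 31 days (March has 31).
Apr 10, 2098 → May 10, 2098: 30 days (April has 30).
May 10, 2098 → Jun 10, 2098: 31 days (May has 31).
Jun 10, 2098 → Jul 10, 2098: 30 days (June has 30).
Jul 10, 2098 → Aug 10, 2098: 31 days (July has 31).
Aug 10, 2098 → Sep 10, 2098: 31 days (August has 31).
Sep 10, 2098 → Sep 22, 2098: 12 days.
Total: 1747 days.

1747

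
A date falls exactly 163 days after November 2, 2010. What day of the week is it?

Thursday

First find the weekday of Nov 2, 2010. Doomsday rule: the anchor day for the 2000s is Tuesday. For year 10: 10÷12 = 0 r 10, and 10÷4 = 2, so 0+10+2 = 12.
Tuesday + 12 ≡ Sunday — that's 2010's doomsday.
In November the doomsday date is Nov 7.
Nov 2 is 5 days before Nov 7; 5 mod 7 = 5, so Sunday − 5 = Tuesday.
163 mod 7 = 2, so 163 days after a Tuesday is Tuesday + 2 = Thursday.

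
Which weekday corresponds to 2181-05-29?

Tuesday

Doomsday rule: the anchor day for the 2100s is Sunday. For year 81: 81÷12 = 6 r 9, and 9÷4 = 2, so 6+9+2 = 17.
Sunday + 17 ≡ Wednesday — that's 2181's doomsday.
In May the doomsday date is May 9.
May 29 is 20 days after May 9; 20 mod 7 = 6, so Wednesday + 6 = Tuesday.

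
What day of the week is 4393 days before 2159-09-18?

First find the weekday of Sep 18, 2159. Doomsday rule: the anchor day for the 2100s is Sunday. For year 59: 59÷12 = 4 r 11, and 11÷4 = 2, so 4+11+2 = 17.
Sunday + 17 ≡ Wednesday — that's 2159's doomsday.
In September the doomsday date is Sep 5.
Sep 18 is 13 days after Sep 5; 13 mod 7 = 6, so Wednesday + 6 = Tuesday.
4393 mod 7 = 4, so 4393 days before a Tuesday is Tuesday − 4 = Friday.

Friday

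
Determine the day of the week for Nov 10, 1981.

Tuesday

Doomsday rule: the anchor day for the 1900s is Wednesday. For year 81: 81÷12 = 6 r 9, and 9÷4 = 2, so 6+9+2 = 17.
Wednesday + 17 ≡ Saturday — that's 1981's doomsday.
In November the doomsday date is Nov 7.
Nov 10 is 3 days after Nov 7; 3 mod 7 = 3, so Saturday + 3 = Tuesday.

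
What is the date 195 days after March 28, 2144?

October 9, 2144

Mar has 31 days: +4 → Apr 1, 2144 (191 left).
Apr has 30 days: +30 → May 1, 2144 (161 left).
May has 31 days: +31 → Jun 1, 2144 (130 left).
Jun has 30 days: +30 → Jul 1, 2144 (100 left).
Jul has 31 days: +31 → Aug 1, 2144 (69 left).
Aug has 31 days: +31 → Sep 1, 2144 (38 left).
Sep has 30 days: +30 → Oct 1, 2144 (8 left).
+8 → Oct 9, 2144.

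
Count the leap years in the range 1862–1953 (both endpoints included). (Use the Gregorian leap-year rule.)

22

Multiples of 4 in [1862,1953]: 23.
Of those, multiples of 100: 1 (not leap unless ÷400).
Multiples of 400: 0.
Leap years = 23 − 1 + 0 = 22.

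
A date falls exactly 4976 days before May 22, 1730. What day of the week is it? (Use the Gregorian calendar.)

First find the weekday of May 22, 1730. Doomsday rule: the anchor day for the 1700s is Sunday. For year 30: 30÷12 = 2 r 6, and 6÷4 = 1, so 2+6+1 = 9.
Sunday + 9 ≡ Tuesday — that's 1730's doomsday.
In May the doomsday date is May 9.
May 22 is 13 days after May 9; 13 mod 7 = 6, so Tuesday + 6 = Monday.
4976 mod 7 = 6, so 4976 days before a Monday is Monday − 6 = Tuesday.

Tuesday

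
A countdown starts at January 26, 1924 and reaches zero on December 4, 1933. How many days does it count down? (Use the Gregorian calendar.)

Jan 26, 1924 → Jan 26, 1925: 366 days (Feb 29, 1924 is in that span).
Jan 26, 1925 → Jan 26, 1926: 365 days.
Jan 26, 1926 → Jan 26, 1927: 365 days.
Jan 26, 1927 → Jan 26, 1928: 365 days.
Jan 26, 1928 → Jan 26, 1929: 366 days (Feb 29, 1928 is in that span).
Jan 26, 1929 → Jan 26, 1930: 365 days.
Jan 26, 1930 → Jan 26, 1931: 365 days.
Jan 26, 1931 → Jan 26, 1932: 365 days.
Jan 26, 1932 → Jan 26, 1933: 366 days (Feb 29, 1932 is in that span).
Jan 26, 1933 → Feb 26, 1933: 31 days (January has 31).
Feb 26, 1933 → Mar 26, 1933: 28 days (February has 28).
Mar 26, 1933 → Apr 26, 1933: 31 days (March has 31).
Apr 26, 1933 → May 26, 1933: 30 days (April has 30).
May 26, 1933 → Jun 26, 1933: 31 days (May has 31).
Jun 26, 1933 → Jul 26, 1933: 30 days (June has 30).
Jul 26, 1933 → Aug 26, 1933: 31 days (July has 31).
Aug 26, 1933 → Sep 26, 1933: 31 days (August has 31).
Sep 26, 1933 → Oct 26, 1933: 30 days (September has 30).
Oct 26, 1933 → Nov 26, 1933: 31 days (October has 31).
Nov 26, 1933 → Dec 4, 1933: 8 days.
Total: 3600 days.

3600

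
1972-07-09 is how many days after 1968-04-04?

1557

Apr 4, 1968 → Apr 4, 1969: 365 days.
Apr 4, 1969 → Apr 4, 1970: 365 days.
Apr 4, 1970 → Apr 4, 1971: 365 days.
Apr 4, 1971 → Apr 4, 1972: 366 days (Feb 29, 1972 is in that span).
Apr 4, 1972 → May 4, 1972: 30 days (April has 30).
May 4, 1972 → Jun 4, 1972: 31 days (May has 31).
Jun 4, 1972 → Jul 4, 1972: 30 days (June has 30).
Jul 4, 1972 → Jul 9, 1972: 5 days.
Total: 1557 days.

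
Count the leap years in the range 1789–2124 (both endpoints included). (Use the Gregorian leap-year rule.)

Multiples of 4 in [1789,2124]: 84.
Of those, multiples of 100: 4 (not leap unless ÷400).
Multiples of 400: 1.
Leap years = 84 − 4 + 1 = 81.

81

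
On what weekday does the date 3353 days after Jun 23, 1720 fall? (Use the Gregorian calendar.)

Jun 23, 1720 is a Sunday.
3353 mod 7 = 0, so 3353 days after a Sunday is Sunday + 0 = Sunday.

Sunday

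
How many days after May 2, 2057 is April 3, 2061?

May 2, 2057 → May 2, 2058: 365 days.
May 2, 2058 → May 2, 2059: 365 days.
May 2, 2059 → May 2, 2060: 366 days (Feb 29, 2060 is in that span).
May 2, 2060 → Jun 2, 2060: 31 days (May has 31).
Jun 2, 2060 → Jul 2, 2060: 30 days (June has 30).
Jul 2, 2060 → Aug 2, 2060: 31 days (July has 31).
Aug 2, 2060 → Sep 2, 2060: 31 days (August has 31).
Sep 2, 2060 → Oct 2, 2060: 30 days (September has 30).
Oct 2, 2060 → Nov 2, 2060: 31 days (October has 31).
Nov 2, 2060 → Dec 2, 2060: 30 days (November has 30).
Dec 2, 2060 → Jan 2, 2061: 31 days (December has 31).
Jan 2, 2061 → Feb 2, 2061: 31 days (January has 31).
Feb 2, 2061 → Mar 2, 2061: 28 days (February has 28).
Mar 2, 2061 → Apr 2, 2061: 31 days (March has 31).
Apr 2, 2061 → Apr 3, 2061: 1 days.
Total: 1432 days.

1432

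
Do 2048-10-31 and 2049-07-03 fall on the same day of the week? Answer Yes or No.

From Oct 31, 2048 to Jul 3, 2049 is 245 days.
245 mod 7 = 0, so they are the same weekday.
(Oct 31, 2048 is a Saturday; Jul 3, 2049 is a Saturday.)

Yes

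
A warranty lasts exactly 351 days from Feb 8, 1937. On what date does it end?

January 25, 1938

Feb has 28 days: +21 → Mar 1, 1937 (330 left).
Mar has 31 days: +31 → Apr 1, 1937 (299 left).
Apr has 30 days: +30 → May 1, 1937 (269 left).
May has 31 days: +31 → Jun 1, 1937 (238 left).
Jun has 30 days: +30 → Jul 1, 1937 (208 left).
Jul has 31 days: +31 → Aug 1, 1937 (177 left).
Aug has 31 days: +31 → Sep 1, 1937 (146 left).
Sep has 30 days: +30 → Oct 1, 1937 (116 left).
Oct has 31 days: +31 → Nov 1, 1937 (85 left).
Nov has 30 days: +30 → Dec 1, 1937 (55 left).
Dec has 31 days: +31 → Jan 1, 1938 (24 left).
+24 → Jan 25, 1938.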